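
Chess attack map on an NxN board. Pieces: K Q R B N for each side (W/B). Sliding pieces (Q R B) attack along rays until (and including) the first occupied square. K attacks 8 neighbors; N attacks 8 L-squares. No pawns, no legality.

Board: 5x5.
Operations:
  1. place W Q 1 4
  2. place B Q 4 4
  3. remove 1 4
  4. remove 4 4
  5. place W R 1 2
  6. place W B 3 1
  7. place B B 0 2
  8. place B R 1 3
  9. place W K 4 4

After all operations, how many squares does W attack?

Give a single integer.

Answer: 12

Derivation:
Op 1: place WQ@(1,4)
Op 2: place BQ@(4,4)
Op 3: remove (1,4)
Op 4: remove (4,4)
Op 5: place WR@(1,2)
Op 6: place WB@(3,1)
Op 7: place BB@(0,2)
Op 8: place BR@(1,3)
Op 9: place WK@(4,4)
Per-piece attacks for W:
  WR@(1,2): attacks (1,3) (1,1) (1,0) (2,2) (3,2) (4,2) (0,2) [ray(0,1) blocked at (1,3); ray(-1,0) blocked at (0,2)]
  WB@(3,1): attacks (4,2) (4,0) (2,2) (1,3) (2,0) [ray(-1,1) blocked at (1,3)]
  WK@(4,4): attacks (4,3) (3,4) (3,3)
Union (12 distinct): (0,2) (1,0) (1,1) (1,3) (2,0) (2,2) (3,2) (3,3) (3,4) (4,0) (4,2) (4,3)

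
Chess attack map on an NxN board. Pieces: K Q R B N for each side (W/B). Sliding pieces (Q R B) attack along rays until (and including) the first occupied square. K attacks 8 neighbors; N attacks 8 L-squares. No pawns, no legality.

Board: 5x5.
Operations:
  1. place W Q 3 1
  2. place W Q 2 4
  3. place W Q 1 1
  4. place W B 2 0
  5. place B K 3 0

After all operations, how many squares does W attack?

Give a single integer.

Op 1: place WQ@(3,1)
Op 2: place WQ@(2,4)
Op 3: place WQ@(1,1)
Op 4: place WB@(2,0)
Op 5: place BK@(3,0)
Per-piece attacks for W:
  WQ@(1,1): attacks (1,2) (1,3) (1,4) (1,0) (2,1) (3,1) (0,1) (2,2) (3,3) (4,4) (2,0) (0,2) (0,0) [ray(1,0) blocked at (3,1); ray(1,-1) blocked at (2,0)]
  WB@(2,0): attacks (3,1) (1,1) [ray(1,1) blocked at (3,1); ray(-1,1) blocked at (1,1)]
  WQ@(2,4): attacks (2,3) (2,2) (2,1) (2,0) (3,4) (4,4) (1,4) (0,4) (3,3) (4,2) (1,3) (0,2) [ray(0,-1) blocked at (2,0)]
  WQ@(3,1): attacks (3,2) (3,3) (3,4) (3,0) (4,1) (2,1) (1,1) (4,2) (4,0) (2,2) (1,3) (0,4) (2,0) [ray(0,-1) blocked at (3,0); ray(-1,0) blocked at (1,1); ray(-1,-1) blocked at (2,0)]
Union (22 distinct): (0,0) (0,1) (0,2) (0,4) (1,0) (1,1) (1,2) (1,3) (1,4) (2,0) (2,1) (2,2) (2,3) (3,0) (3,1) (3,2) (3,3) (3,4) (4,0) (4,1) (4,2) (4,4)

Answer: 22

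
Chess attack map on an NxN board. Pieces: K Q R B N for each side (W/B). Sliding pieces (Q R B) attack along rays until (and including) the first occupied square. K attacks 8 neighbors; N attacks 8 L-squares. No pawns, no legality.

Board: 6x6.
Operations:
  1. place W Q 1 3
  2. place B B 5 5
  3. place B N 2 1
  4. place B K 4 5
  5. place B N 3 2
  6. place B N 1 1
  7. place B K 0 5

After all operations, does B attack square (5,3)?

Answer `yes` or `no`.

Op 1: place WQ@(1,3)
Op 2: place BB@(5,5)
Op 3: place BN@(2,1)
Op 4: place BK@(4,5)
Op 5: place BN@(3,2)
Op 6: place BN@(1,1)
Op 7: place BK@(0,5)
Per-piece attacks for B:
  BK@(0,5): attacks (0,4) (1,5) (1,4)
  BN@(1,1): attacks (2,3) (3,2) (0,3) (3,0)
  BN@(2,1): attacks (3,3) (4,2) (1,3) (0,2) (4,0) (0,0)
  BN@(3,2): attacks (4,4) (5,3) (2,4) (1,3) (4,0) (5,1) (2,0) (1,1)
  BK@(4,5): attacks (4,4) (5,5) (3,5) (5,4) (3,4)
  BB@(5,5): attacks (4,4) (3,3) (2,2) (1,1) [ray(-1,-1) blocked at (1,1)]
B attacks (5,3): yes

Answer: yes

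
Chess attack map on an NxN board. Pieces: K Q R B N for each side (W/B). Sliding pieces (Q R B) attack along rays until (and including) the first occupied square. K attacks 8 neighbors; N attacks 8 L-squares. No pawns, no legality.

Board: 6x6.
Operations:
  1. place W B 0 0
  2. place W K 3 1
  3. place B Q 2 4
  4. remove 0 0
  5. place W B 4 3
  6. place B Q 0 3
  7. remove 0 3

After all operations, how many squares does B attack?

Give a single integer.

Answer: 17

Derivation:
Op 1: place WB@(0,0)
Op 2: place WK@(3,1)
Op 3: place BQ@(2,4)
Op 4: remove (0,0)
Op 5: place WB@(4,3)
Op 6: place BQ@(0,3)
Op 7: remove (0,3)
Per-piece attacks for B:
  BQ@(2,4): attacks (2,5) (2,3) (2,2) (2,1) (2,0) (3,4) (4,4) (5,4) (1,4) (0,4) (3,5) (3,3) (4,2) (5,1) (1,5) (1,3) (0,2)
Union (17 distinct): (0,2) (0,4) (1,3) (1,4) (1,5) (2,0) (2,1) (2,2) (2,3) (2,5) (3,3) (3,4) (3,5) (4,2) (4,4) (5,1) (5,4)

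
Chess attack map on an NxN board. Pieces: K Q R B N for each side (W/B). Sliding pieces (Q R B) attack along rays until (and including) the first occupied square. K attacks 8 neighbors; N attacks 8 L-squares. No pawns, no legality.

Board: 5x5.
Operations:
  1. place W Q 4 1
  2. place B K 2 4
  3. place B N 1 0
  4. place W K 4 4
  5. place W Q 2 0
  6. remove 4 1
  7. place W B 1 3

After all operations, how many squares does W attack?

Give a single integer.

Answer: 15

Derivation:
Op 1: place WQ@(4,1)
Op 2: place BK@(2,4)
Op 3: place BN@(1,0)
Op 4: place WK@(4,4)
Op 5: place WQ@(2,0)
Op 6: remove (4,1)
Op 7: place WB@(1,3)
Per-piece attacks for W:
  WB@(1,3): attacks (2,4) (2,2) (3,1) (4,0) (0,4) (0,2) [ray(1,1) blocked at (2,4)]
  WQ@(2,0): attacks (2,1) (2,2) (2,3) (2,4) (3,0) (4,0) (1,0) (3,1) (4,2) (1,1) (0,2) [ray(0,1) blocked at (2,4); ray(-1,0) blocked at (1,0)]
  WK@(4,4): attacks (4,3) (3,4) (3,3)
Union (15 distinct): (0,2) (0,4) (1,0) (1,1) (2,1) (2,2) (2,3) (2,4) (3,0) (3,1) (3,3) (3,4) (4,0) (4,2) (4,3)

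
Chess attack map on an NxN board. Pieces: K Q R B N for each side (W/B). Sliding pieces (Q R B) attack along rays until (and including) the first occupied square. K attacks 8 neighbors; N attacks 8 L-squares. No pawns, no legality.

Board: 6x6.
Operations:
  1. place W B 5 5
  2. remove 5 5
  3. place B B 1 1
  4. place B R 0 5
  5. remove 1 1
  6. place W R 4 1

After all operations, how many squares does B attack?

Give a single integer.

Op 1: place WB@(5,5)
Op 2: remove (5,5)
Op 3: place BB@(1,1)
Op 4: place BR@(0,5)
Op 5: remove (1,1)
Op 6: place WR@(4,1)
Per-piece attacks for B:
  BR@(0,5): attacks (0,4) (0,3) (0,2) (0,1) (0,0) (1,5) (2,5) (3,5) (4,5) (5,5)
Union (10 distinct): (0,0) (0,1) (0,2) (0,3) (0,4) (1,5) (2,5) (3,5) (4,5) (5,5)

Answer: 10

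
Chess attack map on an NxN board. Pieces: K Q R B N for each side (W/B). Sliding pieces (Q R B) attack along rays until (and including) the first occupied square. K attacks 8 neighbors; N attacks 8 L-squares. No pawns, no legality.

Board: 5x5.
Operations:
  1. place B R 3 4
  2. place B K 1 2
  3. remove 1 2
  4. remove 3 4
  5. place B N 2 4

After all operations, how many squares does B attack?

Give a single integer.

Answer: 4

Derivation:
Op 1: place BR@(3,4)
Op 2: place BK@(1,2)
Op 3: remove (1,2)
Op 4: remove (3,4)
Op 5: place BN@(2,4)
Per-piece attacks for B:
  BN@(2,4): attacks (3,2) (4,3) (1,2) (0,3)
Union (4 distinct): (0,3) (1,2) (3,2) (4,3)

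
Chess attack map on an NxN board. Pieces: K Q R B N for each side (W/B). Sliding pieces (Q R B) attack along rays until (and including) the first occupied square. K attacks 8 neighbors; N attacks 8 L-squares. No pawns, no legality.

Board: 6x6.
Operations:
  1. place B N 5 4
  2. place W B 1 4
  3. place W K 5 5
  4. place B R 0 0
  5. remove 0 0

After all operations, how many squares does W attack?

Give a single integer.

Answer: 10

Derivation:
Op 1: place BN@(5,4)
Op 2: place WB@(1,4)
Op 3: place WK@(5,5)
Op 4: place BR@(0,0)
Op 5: remove (0,0)
Per-piece attacks for W:
  WB@(1,4): attacks (2,5) (2,3) (3,2) (4,1) (5,0) (0,5) (0,3)
  WK@(5,5): attacks (5,4) (4,5) (4,4)
Union (10 distinct): (0,3) (0,5) (2,3) (2,5) (3,2) (4,1) (4,4) (4,5) (5,0) (5,4)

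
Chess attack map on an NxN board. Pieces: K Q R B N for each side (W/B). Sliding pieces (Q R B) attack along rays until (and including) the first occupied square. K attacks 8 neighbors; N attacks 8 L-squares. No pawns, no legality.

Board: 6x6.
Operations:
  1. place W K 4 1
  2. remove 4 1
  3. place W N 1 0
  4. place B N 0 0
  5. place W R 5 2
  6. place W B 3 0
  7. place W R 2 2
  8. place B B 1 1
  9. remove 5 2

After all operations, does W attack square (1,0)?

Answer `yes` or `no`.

Answer: no

Derivation:
Op 1: place WK@(4,1)
Op 2: remove (4,1)
Op 3: place WN@(1,0)
Op 4: place BN@(0,0)
Op 5: place WR@(5,2)
Op 6: place WB@(3,0)
Op 7: place WR@(2,2)
Op 8: place BB@(1,1)
Op 9: remove (5,2)
Per-piece attacks for W:
  WN@(1,0): attacks (2,2) (3,1) (0,2)
  WR@(2,2): attacks (2,3) (2,4) (2,5) (2,1) (2,0) (3,2) (4,2) (5,2) (1,2) (0,2)
  WB@(3,0): attacks (4,1) (5,2) (2,1) (1,2) (0,3)
W attacks (1,0): no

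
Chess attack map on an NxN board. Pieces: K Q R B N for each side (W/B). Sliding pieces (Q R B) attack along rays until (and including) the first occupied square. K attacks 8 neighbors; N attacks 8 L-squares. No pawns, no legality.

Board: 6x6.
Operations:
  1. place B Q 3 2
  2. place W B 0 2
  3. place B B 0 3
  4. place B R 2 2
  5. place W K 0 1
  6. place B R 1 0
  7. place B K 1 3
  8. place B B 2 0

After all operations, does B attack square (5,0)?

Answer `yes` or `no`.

Op 1: place BQ@(3,2)
Op 2: place WB@(0,2)
Op 3: place BB@(0,3)
Op 4: place BR@(2,2)
Op 5: place WK@(0,1)
Op 6: place BR@(1,0)
Op 7: place BK@(1,3)
Op 8: place BB@(2,0)
Per-piece attacks for B:
  BB@(0,3): attacks (1,4) (2,5) (1,2) (2,1) (3,0)
  BR@(1,0): attacks (1,1) (1,2) (1,3) (2,0) (0,0) [ray(0,1) blocked at (1,3); ray(1,0) blocked at (2,0)]
  BK@(1,3): attacks (1,4) (1,2) (2,3) (0,3) (2,4) (2,2) (0,4) (0,2)
  BB@(2,0): attacks (3,1) (4,2) (5,3) (1,1) (0,2) [ray(-1,1) blocked at (0,2)]
  BR@(2,2): attacks (2,3) (2,4) (2,5) (2,1) (2,0) (3,2) (1,2) (0,2) [ray(0,-1) blocked at (2,0); ray(1,0) blocked at (3,2); ray(-1,0) blocked at (0,2)]
  BQ@(3,2): attacks (3,3) (3,4) (3,5) (3,1) (3,0) (4,2) (5,2) (2,2) (4,3) (5,4) (4,1) (5,0) (2,3) (1,4) (0,5) (2,1) (1,0) [ray(-1,0) blocked at (2,2); ray(-1,-1) blocked at (1,0)]
B attacks (5,0): yes

Answer: yes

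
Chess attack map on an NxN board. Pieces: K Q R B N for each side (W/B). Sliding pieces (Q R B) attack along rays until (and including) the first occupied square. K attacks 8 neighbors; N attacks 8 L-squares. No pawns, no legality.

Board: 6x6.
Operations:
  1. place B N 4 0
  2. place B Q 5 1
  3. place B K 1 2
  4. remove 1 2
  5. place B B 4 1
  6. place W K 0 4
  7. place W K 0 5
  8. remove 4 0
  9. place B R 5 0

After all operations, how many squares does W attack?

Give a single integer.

Answer: 6

Derivation:
Op 1: place BN@(4,0)
Op 2: place BQ@(5,1)
Op 3: place BK@(1,2)
Op 4: remove (1,2)
Op 5: place BB@(4,1)
Op 6: place WK@(0,4)
Op 7: place WK@(0,5)
Op 8: remove (4,0)
Op 9: place BR@(5,0)
Per-piece attacks for W:
  WK@(0,4): attacks (0,5) (0,3) (1,4) (1,5) (1,3)
  WK@(0,5): attacks (0,4) (1,5) (1,4)
Union (6 distinct): (0,3) (0,4) (0,5) (1,3) (1,4) (1,5)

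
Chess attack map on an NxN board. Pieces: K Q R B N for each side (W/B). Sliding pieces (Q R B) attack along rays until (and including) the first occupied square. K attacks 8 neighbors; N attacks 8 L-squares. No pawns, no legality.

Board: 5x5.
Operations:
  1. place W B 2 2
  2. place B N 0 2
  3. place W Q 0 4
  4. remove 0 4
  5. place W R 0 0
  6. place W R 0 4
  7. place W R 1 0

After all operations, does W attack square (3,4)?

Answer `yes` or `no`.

Op 1: place WB@(2,2)
Op 2: place BN@(0,2)
Op 3: place WQ@(0,4)
Op 4: remove (0,4)
Op 5: place WR@(0,0)
Op 6: place WR@(0,4)
Op 7: place WR@(1,0)
Per-piece attacks for W:
  WR@(0,0): attacks (0,1) (0,2) (1,0) [ray(0,1) blocked at (0,2); ray(1,0) blocked at (1,0)]
  WR@(0,4): attacks (0,3) (0,2) (1,4) (2,4) (3,4) (4,4) [ray(0,-1) blocked at (0,2)]
  WR@(1,0): attacks (1,1) (1,2) (1,3) (1,4) (2,0) (3,0) (4,0) (0,0) [ray(-1,0) blocked at (0,0)]
  WB@(2,2): attacks (3,3) (4,4) (3,1) (4,0) (1,3) (0,4) (1,1) (0,0) [ray(-1,1) blocked at (0,4); ray(-1,-1) blocked at (0,0)]
W attacks (3,4): yes

Answer: yes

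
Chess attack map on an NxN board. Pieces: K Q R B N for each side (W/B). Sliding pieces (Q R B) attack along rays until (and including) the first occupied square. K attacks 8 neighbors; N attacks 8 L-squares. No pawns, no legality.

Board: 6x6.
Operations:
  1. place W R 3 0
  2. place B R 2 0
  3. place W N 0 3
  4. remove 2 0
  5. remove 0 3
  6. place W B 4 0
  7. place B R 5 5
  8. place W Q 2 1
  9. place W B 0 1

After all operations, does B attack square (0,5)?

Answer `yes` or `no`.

Op 1: place WR@(3,0)
Op 2: place BR@(2,0)
Op 3: place WN@(0,3)
Op 4: remove (2,0)
Op 5: remove (0,3)
Op 6: place WB@(4,0)
Op 7: place BR@(5,5)
Op 8: place WQ@(2,1)
Op 9: place WB@(0,1)
Per-piece attacks for B:
  BR@(5,5): attacks (5,4) (5,3) (5,2) (5,1) (5,0) (4,5) (3,5) (2,5) (1,5) (0,5)
B attacks (0,5): yes

Answer: yes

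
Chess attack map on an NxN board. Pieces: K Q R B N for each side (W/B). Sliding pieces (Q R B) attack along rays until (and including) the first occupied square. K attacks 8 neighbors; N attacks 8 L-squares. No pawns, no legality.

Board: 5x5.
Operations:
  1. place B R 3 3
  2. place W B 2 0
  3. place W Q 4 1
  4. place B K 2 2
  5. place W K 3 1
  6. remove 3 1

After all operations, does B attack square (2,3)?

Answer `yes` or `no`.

Answer: yes

Derivation:
Op 1: place BR@(3,3)
Op 2: place WB@(2,0)
Op 3: place WQ@(4,1)
Op 4: place BK@(2,2)
Op 5: place WK@(3,1)
Op 6: remove (3,1)
Per-piece attacks for B:
  BK@(2,2): attacks (2,3) (2,1) (3,2) (1,2) (3,3) (3,1) (1,3) (1,1)
  BR@(3,3): attacks (3,4) (3,2) (3,1) (3,0) (4,3) (2,3) (1,3) (0,3)
B attacks (2,3): yes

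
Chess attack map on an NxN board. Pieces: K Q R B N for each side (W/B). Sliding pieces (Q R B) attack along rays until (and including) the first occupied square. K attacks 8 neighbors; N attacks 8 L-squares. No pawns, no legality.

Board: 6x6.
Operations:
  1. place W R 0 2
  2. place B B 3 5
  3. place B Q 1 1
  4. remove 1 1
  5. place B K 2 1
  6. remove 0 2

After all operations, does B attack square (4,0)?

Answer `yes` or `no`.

Answer: no

Derivation:
Op 1: place WR@(0,2)
Op 2: place BB@(3,5)
Op 3: place BQ@(1,1)
Op 4: remove (1,1)
Op 5: place BK@(2,1)
Op 6: remove (0,2)
Per-piece attacks for B:
  BK@(2,1): attacks (2,2) (2,0) (3,1) (1,1) (3,2) (3,0) (1,2) (1,0)
  BB@(3,5): attacks (4,4) (5,3) (2,4) (1,3) (0,2)
B attacks (4,0): no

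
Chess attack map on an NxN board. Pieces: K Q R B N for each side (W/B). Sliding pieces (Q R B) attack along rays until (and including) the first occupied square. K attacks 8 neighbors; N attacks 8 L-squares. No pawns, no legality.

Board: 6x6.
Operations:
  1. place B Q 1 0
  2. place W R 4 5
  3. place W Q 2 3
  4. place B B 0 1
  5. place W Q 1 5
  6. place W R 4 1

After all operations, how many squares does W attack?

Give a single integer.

Op 1: place BQ@(1,0)
Op 2: place WR@(4,5)
Op 3: place WQ@(2,3)
Op 4: place BB@(0,1)
Op 5: place WQ@(1,5)
Op 6: place WR@(4,1)
Per-piece attacks for W:
  WQ@(1,5): attacks (1,4) (1,3) (1,2) (1,1) (1,0) (2,5) (3,5) (4,5) (0,5) (2,4) (3,3) (4,2) (5,1) (0,4) [ray(0,-1) blocked at (1,0); ray(1,0) blocked at (4,5)]
  WQ@(2,3): attacks (2,4) (2,5) (2,2) (2,1) (2,0) (3,3) (4,3) (5,3) (1,3) (0,3) (3,4) (4,5) (3,2) (4,1) (1,4) (0,5) (1,2) (0,1) [ray(1,1) blocked at (4,5); ray(1,-1) blocked at (4,1); ray(-1,-1) blocked at (0,1)]
  WR@(4,1): attacks (4,2) (4,3) (4,4) (4,5) (4,0) (5,1) (3,1) (2,1) (1,1) (0,1) [ray(0,1) blocked at (4,5); ray(-1,0) blocked at (0,1)]
  WR@(4,5): attacks (4,4) (4,3) (4,2) (4,1) (5,5) (3,5) (2,5) (1,5) [ray(0,-1) blocked at (4,1); ray(-1,0) blocked at (1,5)]
Union (29 distinct): (0,1) (0,3) (0,4) (0,5) (1,0) (1,1) (1,2) (1,3) (1,4) (1,5) (2,0) (2,1) (2,2) (2,4) (2,5) (3,1) (3,2) (3,3) (3,4) (3,5) (4,0) (4,1) (4,2) (4,3) (4,4) (4,5) (5,1) (5,3) (5,5)

Answer: 29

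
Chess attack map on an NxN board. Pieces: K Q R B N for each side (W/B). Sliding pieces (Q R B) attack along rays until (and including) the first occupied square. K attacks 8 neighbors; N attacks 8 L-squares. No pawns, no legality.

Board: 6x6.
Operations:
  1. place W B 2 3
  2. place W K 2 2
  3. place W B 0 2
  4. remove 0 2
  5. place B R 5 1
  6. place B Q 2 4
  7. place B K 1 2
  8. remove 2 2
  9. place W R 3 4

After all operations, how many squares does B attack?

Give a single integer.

Answer: 24

Derivation:
Op 1: place WB@(2,3)
Op 2: place WK@(2,2)
Op 3: place WB@(0,2)
Op 4: remove (0,2)
Op 5: place BR@(5,1)
Op 6: place BQ@(2,4)
Op 7: place BK@(1,2)
Op 8: remove (2,2)
Op 9: place WR@(3,4)
Per-piece attacks for B:
  BK@(1,2): attacks (1,3) (1,1) (2,2) (0,2) (2,3) (2,1) (0,3) (0,1)
  BQ@(2,4): attacks (2,5) (2,3) (3,4) (1,4) (0,4) (3,5) (3,3) (4,2) (5,1) (1,5) (1,3) (0,2) [ray(0,-1) blocked at (2,3); ray(1,0) blocked at (3,4); ray(1,-1) blocked at (5,1)]
  BR@(5,1): attacks (5,2) (5,3) (5,4) (5,5) (5,0) (4,1) (3,1) (2,1) (1,1) (0,1)
Union (24 distinct): (0,1) (0,2) (0,3) (0,4) (1,1) (1,3) (1,4) (1,5) (2,1) (2,2) (2,3) (2,5) (3,1) (3,3) (3,4) (3,5) (4,1) (4,2) (5,0) (5,1) (5,2) (5,3) (5,4) (5,5)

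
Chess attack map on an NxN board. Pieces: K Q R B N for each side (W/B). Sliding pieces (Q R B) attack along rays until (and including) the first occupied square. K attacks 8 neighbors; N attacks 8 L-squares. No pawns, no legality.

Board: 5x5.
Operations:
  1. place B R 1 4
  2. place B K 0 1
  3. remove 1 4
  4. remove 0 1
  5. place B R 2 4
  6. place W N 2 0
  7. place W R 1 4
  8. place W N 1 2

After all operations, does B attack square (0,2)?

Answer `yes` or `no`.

Op 1: place BR@(1,4)
Op 2: place BK@(0,1)
Op 3: remove (1,4)
Op 4: remove (0,1)
Op 5: place BR@(2,4)
Op 6: place WN@(2,0)
Op 7: place WR@(1,4)
Op 8: place WN@(1,2)
Per-piece attacks for B:
  BR@(2,4): attacks (2,3) (2,2) (2,1) (2,0) (3,4) (4,4) (1,4) [ray(0,-1) blocked at (2,0); ray(-1,0) blocked at (1,4)]
B attacks (0,2): no

Answer: no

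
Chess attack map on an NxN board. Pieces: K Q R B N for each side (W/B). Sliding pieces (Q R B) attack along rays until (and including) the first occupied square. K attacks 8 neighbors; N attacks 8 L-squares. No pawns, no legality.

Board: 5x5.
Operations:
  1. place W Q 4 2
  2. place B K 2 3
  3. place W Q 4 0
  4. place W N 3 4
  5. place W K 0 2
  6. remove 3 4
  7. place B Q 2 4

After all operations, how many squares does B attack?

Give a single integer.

Op 1: place WQ@(4,2)
Op 2: place BK@(2,3)
Op 3: place WQ@(4,0)
Op 4: place WN@(3,4)
Op 5: place WK@(0,2)
Op 6: remove (3,4)
Op 7: place BQ@(2,4)
Per-piece attacks for B:
  BK@(2,3): attacks (2,4) (2,2) (3,3) (1,3) (3,4) (3,2) (1,4) (1,2)
  BQ@(2,4): attacks (2,3) (3,4) (4,4) (1,4) (0,4) (3,3) (4,2) (1,3) (0,2) [ray(0,-1) blocked at (2,3); ray(1,-1) blocked at (4,2); ray(-1,-1) blocked at (0,2)]
Union (13 distinct): (0,2) (0,4) (1,2) (1,3) (1,4) (2,2) (2,3) (2,4) (3,2) (3,3) (3,4) (4,2) (4,4)

Answer: 13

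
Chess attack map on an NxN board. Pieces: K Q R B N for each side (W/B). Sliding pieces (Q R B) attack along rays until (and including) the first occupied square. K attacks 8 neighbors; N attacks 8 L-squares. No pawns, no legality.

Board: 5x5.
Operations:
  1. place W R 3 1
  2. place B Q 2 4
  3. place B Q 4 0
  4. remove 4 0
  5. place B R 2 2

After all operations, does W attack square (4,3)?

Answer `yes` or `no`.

Answer: no

Derivation:
Op 1: place WR@(3,1)
Op 2: place BQ@(2,4)
Op 3: place BQ@(4,0)
Op 4: remove (4,0)
Op 5: place BR@(2,2)
Per-piece attacks for W:
  WR@(3,1): attacks (3,2) (3,3) (3,4) (3,0) (4,1) (2,1) (1,1) (0,1)
W attacks (4,3): no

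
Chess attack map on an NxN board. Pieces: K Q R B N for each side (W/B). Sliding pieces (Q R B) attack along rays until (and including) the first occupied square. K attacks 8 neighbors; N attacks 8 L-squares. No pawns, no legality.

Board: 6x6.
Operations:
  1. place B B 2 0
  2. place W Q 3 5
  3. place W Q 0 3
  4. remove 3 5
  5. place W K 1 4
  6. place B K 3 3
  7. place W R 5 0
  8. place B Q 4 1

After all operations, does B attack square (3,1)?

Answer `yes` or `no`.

Answer: yes

Derivation:
Op 1: place BB@(2,0)
Op 2: place WQ@(3,5)
Op 3: place WQ@(0,3)
Op 4: remove (3,5)
Op 5: place WK@(1,4)
Op 6: place BK@(3,3)
Op 7: place WR@(5,0)
Op 8: place BQ@(4,1)
Per-piece attacks for B:
  BB@(2,0): attacks (3,1) (4,2) (5,3) (1,1) (0,2)
  BK@(3,3): attacks (3,4) (3,2) (4,3) (2,3) (4,4) (4,2) (2,4) (2,2)
  BQ@(4,1): attacks (4,2) (4,3) (4,4) (4,5) (4,0) (5,1) (3,1) (2,1) (1,1) (0,1) (5,2) (5,0) (3,2) (2,3) (1,4) (3,0) [ray(1,-1) blocked at (5,0); ray(-1,1) blocked at (1,4)]
B attacks (3,1): yes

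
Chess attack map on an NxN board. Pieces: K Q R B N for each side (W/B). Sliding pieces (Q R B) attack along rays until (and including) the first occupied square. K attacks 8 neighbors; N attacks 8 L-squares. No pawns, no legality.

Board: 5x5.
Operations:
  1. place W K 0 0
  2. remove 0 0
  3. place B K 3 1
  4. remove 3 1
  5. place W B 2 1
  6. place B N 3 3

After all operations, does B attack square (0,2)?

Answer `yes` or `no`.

Answer: no

Derivation:
Op 1: place WK@(0,0)
Op 2: remove (0,0)
Op 3: place BK@(3,1)
Op 4: remove (3,1)
Op 5: place WB@(2,1)
Op 6: place BN@(3,3)
Per-piece attacks for B:
  BN@(3,3): attacks (1,4) (4,1) (2,1) (1,2)
B attacks (0,2): no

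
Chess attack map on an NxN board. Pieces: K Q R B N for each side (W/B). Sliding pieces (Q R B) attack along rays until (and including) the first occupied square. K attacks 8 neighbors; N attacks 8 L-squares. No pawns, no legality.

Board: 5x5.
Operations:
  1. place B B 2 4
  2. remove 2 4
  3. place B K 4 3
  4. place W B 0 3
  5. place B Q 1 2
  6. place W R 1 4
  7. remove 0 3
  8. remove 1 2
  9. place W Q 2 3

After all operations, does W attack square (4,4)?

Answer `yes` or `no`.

Op 1: place BB@(2,4)
Op 2: remove (2,4)
Op 3: place BK@(4,3)
Op 4: place WB@(0,3)
Op 5: place BQ@(1,2)
Op 6: place WR@(1,4)
Op 7: remove (0,3)
Op 8: remove (1,2)
Op 9: place WQ@(2,3)
Per-piece attacks for W:
  WR@(1,4): attacks (1,3) (1,2) (1,1) (1,0) (2,4) (3,4) (4,4) (0,4)
  WQ@(2,3): attacks (2,4) (2,2) (2,1) (2,0) (3,3) (4,3) (1,3) (0,3) (3,4) (3,2) (4,1) (1,4) (1,2) (0,1) [ray(1,0) blocked at (4,3); ray(-1,1) blocked at (1,4)]
W attacks (4,4): yes

Answer: yes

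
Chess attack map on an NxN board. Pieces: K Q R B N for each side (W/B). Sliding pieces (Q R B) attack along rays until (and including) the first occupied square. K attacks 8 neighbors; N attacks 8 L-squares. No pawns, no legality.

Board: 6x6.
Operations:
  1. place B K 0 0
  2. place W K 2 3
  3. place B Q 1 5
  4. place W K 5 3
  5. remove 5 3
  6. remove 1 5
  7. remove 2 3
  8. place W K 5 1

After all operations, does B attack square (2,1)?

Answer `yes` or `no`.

Answer: no

Derivation:
Op 1: place BK@(0,0)
Op 2: place WK@(2,3)
Op 3: place BQ@(1,5)
Op 4: place WK@(5,3)
Op 5: remove (5,3)
Op 6: remove (1,5)
Op 7: remove (2,3)
Op 8: place WK@(5,1)
Per-piece attacks for B:
  BK@(0,0): attacks (0,1) (1,0) (1,1)
B attacks (2,1): no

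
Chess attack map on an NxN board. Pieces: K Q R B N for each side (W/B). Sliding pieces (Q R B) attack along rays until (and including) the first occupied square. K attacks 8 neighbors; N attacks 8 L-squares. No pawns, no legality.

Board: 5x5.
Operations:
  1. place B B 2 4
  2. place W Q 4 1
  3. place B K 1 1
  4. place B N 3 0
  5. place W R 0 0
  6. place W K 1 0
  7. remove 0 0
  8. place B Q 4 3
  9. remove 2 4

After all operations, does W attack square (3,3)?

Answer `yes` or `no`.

Answer: no

Derivation:
Op 1: place BB@(2,4)
Op 2: place WQ@(4,1)
Op 3: place BK@(1,1)
Op 4: place BN@(3,0)
Op 5: place WR@(0,0)
Op 6: place WK@(1,0)
Op 7: remove (0,0)
Op 8: place BQ@(4,3)
Op 9: remove (2,4)
Per-piece attacks for W:
  WK@(1,0): attacks (1,1) (2,0) (0,0) (2,1) (0,1)
  WQ@(4,1): attacks (4,2) (4,3) (4,0) (3,1) (2,1) (1,1) (3,2) (2,3) (1,4) (3,0) [ray(0,1) blocked at (4,3); ray(-1,0) blocked at (1,1); ray(-1,-1) blocked at (3,0)]
W attacks (3,3): no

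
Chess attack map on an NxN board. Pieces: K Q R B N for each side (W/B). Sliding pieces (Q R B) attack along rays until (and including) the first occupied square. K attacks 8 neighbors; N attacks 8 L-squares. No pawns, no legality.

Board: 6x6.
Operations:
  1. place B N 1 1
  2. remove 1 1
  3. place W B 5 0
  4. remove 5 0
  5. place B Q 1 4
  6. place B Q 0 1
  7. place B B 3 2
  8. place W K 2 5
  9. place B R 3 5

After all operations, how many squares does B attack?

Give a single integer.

Answer: 27

Derivation:
Op 1: place BN@(1,1)
Op 2: remove (1,1)
Op 3: place WB@(5,0)
Op 4: remove (5,0)
Op 5: place BQ@(1,4)
Op 6: place BQ@(0,1)
Op 7: place BB@(3,2)
Op 8: place WK@(2,5)
Op 9: place BR@(3,5)
Per-piece attacks for B:
  BQ@(0,1): attacks (0,2) (0,3) (0,4) (0,5) (0,0) (1,1) (2,1) (3,1) (4,1) (5,1) (1,2) (2,3) (3,4) (4,5) (1,0)
  BQ@(1,4): attacks (1,5) (1,3) (1,2) (1,1) (1,0) (2,4) (3,4) (4,4) (5,4) (0,4) (2,5) (2,3) (3,2) (0,5) (0,3) [ray(1,1) blocked at (2,5); ray(1,-1) blocked at (3,2)]
  BB@(3,2): attacks (4,3) (5,4) (4,1) (5,0) (2,3) (1,4) (2,1) (1,0) [ray(-1,1) blocked at (1,4)]
  BR@(3,5): attacks (3,4) (3,3) (3,2) (4,5) (5,5) (2,5) [ray(0,-1) blocked at (3,2); ray(-1,0) blocked at (2,5)]
Union (27 distinct): (0,0) (0,2) (0,3) (0,4) (0,5) (1,0) (1,1) (1,2) (1,3) (1,4) (1,5) (2,1) (2,3) (2,4) (2,5) (3,1) (3,2) (3,3) (3,4) (4,1) (4,3) (4,4) (4,5) (5,0) (5,1) (5,4) (5,5)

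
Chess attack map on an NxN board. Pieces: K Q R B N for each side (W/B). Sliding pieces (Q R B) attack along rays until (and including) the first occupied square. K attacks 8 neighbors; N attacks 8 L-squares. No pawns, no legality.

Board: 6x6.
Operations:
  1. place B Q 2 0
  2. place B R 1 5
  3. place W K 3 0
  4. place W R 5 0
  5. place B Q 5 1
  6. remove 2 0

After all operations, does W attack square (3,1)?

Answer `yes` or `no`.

Op 1: place BQ@(2,0)
Op 2: place BR@(1,5)
Op 3: place WK@(3,0)
Op 4: place WR@(5,0)
Op 5: place BQ@(5,1)
Op 6: remove (2,0)
Per-piece attacks for W:
  WK@(3,0): attacks (3,1) (4,0) (2,0) (4,1) (2,1)
  WR@(5,0): attacks (5,1) (4,0) (3,0) [ray(0,1) blocked at (5,1); ray(-1,0) blocked at (3,0)]
W attacks (3,1): yes

Answer: yes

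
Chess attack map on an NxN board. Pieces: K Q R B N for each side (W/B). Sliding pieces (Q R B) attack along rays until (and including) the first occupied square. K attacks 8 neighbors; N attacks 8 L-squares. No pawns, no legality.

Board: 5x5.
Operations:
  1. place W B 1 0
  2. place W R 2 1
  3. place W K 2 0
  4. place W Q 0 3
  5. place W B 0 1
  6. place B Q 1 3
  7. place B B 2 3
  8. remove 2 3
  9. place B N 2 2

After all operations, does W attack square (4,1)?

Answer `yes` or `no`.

Op 1: place WB@(1,0)
Op 2: place WR@(2,1)
Op 3: place WK@(2,0)
Op 4: place WQ@(0,3)
Op 5: place WB@(0,1)
Op 6: place BQ@(1,3)
Op 7: place BB@(2,3)
Op 8: remove (2,3)
Op 9: place BN@(2,2)
Per-piece attacks for W:
  WB@(0,1): attacks (1,2) (2,3) (3,4) (1,0) [ray(1,-1) blocked at (1,0)]
  WQ@(0,3): attacks (0,4) (0,2) (0,1) (1,3) (1,4) (1,2) (2,1) [ray(0,-1) blocked at (0,1); ray(1,0) blocked at (1,3); ray(1,-1) blocked at (2,1)]
  WB@(1,0): attacks (2,1) (0,1) [ray(1,1) blocked at (2,1); ray(-1,1) blocked at (0,1)]
  WK@(2,0): attacks (2,1) (3,0) (1,0) (3,1) (1,1)
  WR@(2,1): attacks (2,2) (2,0) (3,1) (4,1) (1,1) (0,1) [ray(0,1) blocked at (2,2); ray(0,-1) blocked at (2,0); ray(-1,0) blocked at (0,1)]
W attacks (4,1): yes

Answer: yes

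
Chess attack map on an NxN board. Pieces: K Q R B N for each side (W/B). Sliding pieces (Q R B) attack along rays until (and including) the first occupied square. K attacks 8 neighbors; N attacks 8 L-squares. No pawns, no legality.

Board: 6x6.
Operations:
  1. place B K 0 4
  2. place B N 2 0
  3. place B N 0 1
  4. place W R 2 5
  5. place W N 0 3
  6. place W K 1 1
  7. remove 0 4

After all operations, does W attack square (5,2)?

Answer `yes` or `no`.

Op 1: place BK@(0,4)
Op 2: place BN@(2,0)
Op 3: place BN@(0,1)
Op 4: place WR@(2,5)
Op 5: place WN@(0,3)
Op 6: place WK@(1,1)
Op 7: remove (0,4)
Per-piece attacks for W:
  WN@(0,3): attacks (1,5) (2,4) (1,1) (2,2)
  WK@(1,1): attacks (1,2) (1,0) (2,1) (0,1) (2,2) (2,0) (0,2) (0,0)
  WR@(2,5): attacks (2,4) (2,3) (2,2) (2,1) (2,0) (3,5) (4,5) (5,5) (1,5) (0,5) [ray(0,-1) blocked at (2,0)]
W attacks (5,2): no

Answer: no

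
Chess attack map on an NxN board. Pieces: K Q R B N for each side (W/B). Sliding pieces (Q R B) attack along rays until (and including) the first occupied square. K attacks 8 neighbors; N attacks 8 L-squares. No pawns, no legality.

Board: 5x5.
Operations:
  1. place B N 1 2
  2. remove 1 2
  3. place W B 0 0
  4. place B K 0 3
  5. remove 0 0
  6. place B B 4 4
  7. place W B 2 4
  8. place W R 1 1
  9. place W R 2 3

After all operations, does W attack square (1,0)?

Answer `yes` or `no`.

Op 1: place BN@(1,2)
Op 2: remove (1,2)
Op 3: place WB@(0,0)
Op 4: place BK@(0,3)
Op 5: remove (0,0)
Op 6: place BB@(4,4)
Op 7: place WB@(2,4)
Op 8: place WR@(1,1)
Op 9: place WR@(2,3)
Per-piece attacks for W:
  WR@(1,1): attacks (1,2) (1,3) (1,4) (1,0) (2,1) (3,1) (4,1) (0,1)
  WR@(2,3): attacks (2,4) (2,2) (2,1) (2,0) (3,3) (4,3) (1,3) (0,3) [ray(0,1) blocked at (2,4); ray(-1,0) blocked at (0,3)]
  WB@(2,4): attacks (3,3) (4,2) (1,3) (0,2)
W attacks (1,0): yes

Answer: yes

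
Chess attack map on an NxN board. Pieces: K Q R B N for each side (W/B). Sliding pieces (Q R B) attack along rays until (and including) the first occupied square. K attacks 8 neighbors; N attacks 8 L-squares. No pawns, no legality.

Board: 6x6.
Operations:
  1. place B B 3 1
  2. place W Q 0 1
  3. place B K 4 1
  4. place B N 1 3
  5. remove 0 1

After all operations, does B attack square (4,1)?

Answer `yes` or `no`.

Answer: no

Derivation:
Op 1: place BB@(3,1)
Op 2: place WQ@(0,1)
Op 3: place BK@(4,1)
Op 4: place BN@(1,3)
Op 5: remove (0,1)
Per-piece attacks for B:
  BN@(1,3): attacks (2,5) (3,4) (0,5) (2,1) (3,2) (0,1)
  BB@(3,1): attacks (4,2) (5,3) (4,0) (2,2) (1,3) (2,0) [ray(-1,1) blocked at (1,3)]
  BK@(4,1): attacks (4,2) (4,0) (5,1) (3,1) (5,2) (5,0) (3,2) (3,0)
B attacks (4,1): no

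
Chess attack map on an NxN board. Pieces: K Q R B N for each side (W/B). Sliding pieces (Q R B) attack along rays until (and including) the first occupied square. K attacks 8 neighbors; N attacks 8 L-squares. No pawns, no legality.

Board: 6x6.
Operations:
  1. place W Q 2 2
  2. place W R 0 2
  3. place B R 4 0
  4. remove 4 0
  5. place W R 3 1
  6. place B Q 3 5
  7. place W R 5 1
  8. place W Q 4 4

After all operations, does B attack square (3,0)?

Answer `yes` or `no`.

Answer: no

Derivation:
Op 1: place WQ@(2,2)
Op 2: place WR@(0,2)
Op 3: place BR@(4,0)
Op 4: remove (4,0)
Op 5: place WR@(3,1)
Op 6: place BQ@(3,5)
Op 7: place WR@(5,1)
Op 8: place WQ@(4,4)
Per-piece attacks for B:
  BQ@(3,5): attacks (3,4) (3,3) (3,2) (3,1) (4,5) (5,5) (2,5) (1,5) (0,5) (4,4) (2,4) (1,3) (0,2) [ray(0,-1) blocked at (3,1); ray(1,-1) blocked at (4,4); ray(-1,-1) blocked at (0,2)]
B attacks (3,0): no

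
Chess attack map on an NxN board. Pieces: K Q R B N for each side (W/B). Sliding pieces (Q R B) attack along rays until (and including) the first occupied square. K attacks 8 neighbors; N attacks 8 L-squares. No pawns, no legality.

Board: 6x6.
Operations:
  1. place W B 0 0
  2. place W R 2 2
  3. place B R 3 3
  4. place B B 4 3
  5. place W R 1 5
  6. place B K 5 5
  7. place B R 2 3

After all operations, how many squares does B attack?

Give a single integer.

Op 1: place WB@(0,0)
Op 2: place WR@(2,2)
Op 3: place BR@(3,3)
Op 4: place BB@(4,3)
Op 5: place WR@(1,5)
Op 6: place BK@(5,5)
Op 7: place BR@(2,3)
Per-piece attacks for B:
  BR@(2,3): attacks (2,4) (2,5) (2,2) (3,3) (1,3) (0,3) [ray(0,-1) blocked at (2,2); ray(1,0) blocked at (3,3)]
  BR@(3,3): attacks (3,4) (3,5) (3,2) (3,1) (3,0) (4,3) (2,3) [ray(1,0) blocked at (4,3); ray(-1,0) blocked at (2,3)]
  BB@(4,3): attacks (5,4) (5,2) (3,4) (2,5) (3,2) (2,1) (1,0)
  BK@(5,5): attacks (5,4) (4,5) (4,4)
Union (19 distinct): (0,3) (1,0) (1,3) (2,1) (2,2) (2,3) (2,4) (2,5) (3,0) (3,1) (3,2) (3,3) (3,4) (3,5) (4,3) (4,4) (4,5) (5,2) (5,4)

Answer: 19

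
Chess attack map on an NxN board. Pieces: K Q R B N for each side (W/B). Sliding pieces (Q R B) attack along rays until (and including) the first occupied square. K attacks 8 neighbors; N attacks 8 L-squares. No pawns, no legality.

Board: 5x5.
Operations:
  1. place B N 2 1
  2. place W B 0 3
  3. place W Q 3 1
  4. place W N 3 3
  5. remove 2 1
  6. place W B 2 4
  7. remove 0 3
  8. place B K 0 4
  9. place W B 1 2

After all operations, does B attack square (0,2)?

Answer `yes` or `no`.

Answer: no

Derivation:
Op 1: place BN@(2,1)
Op 2: place WB@(0,3)
Op 3: place WQ@(3,1)
Op 4: place WN@(3,3)
Op 5: remove (2,1)
Op 6: place WB@(2,4)
Op 7: remove (0,3)
Op 8: place BK@(0,4)
Op 9: place WB@(1,2)
Per-piece attacks for B:
  BK@(0,4): attacks (0,3) (1,4) (1,3)
B attacks (0,2): no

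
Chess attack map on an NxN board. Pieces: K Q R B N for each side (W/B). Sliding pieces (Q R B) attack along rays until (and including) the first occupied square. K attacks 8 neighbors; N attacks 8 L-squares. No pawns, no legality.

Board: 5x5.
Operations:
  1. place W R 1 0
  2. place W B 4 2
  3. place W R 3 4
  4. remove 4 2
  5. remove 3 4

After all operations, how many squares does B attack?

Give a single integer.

Answer: 0

Derivation:
Op 1: place WR@(1,0)
Op 2: place WB@(4,2)
Op 3: place WR@(3,4)
Op 4: remove (4,2)
Op 5: remove (3,4)
Per-piece attacks for B:
Union (0 distinct): (none)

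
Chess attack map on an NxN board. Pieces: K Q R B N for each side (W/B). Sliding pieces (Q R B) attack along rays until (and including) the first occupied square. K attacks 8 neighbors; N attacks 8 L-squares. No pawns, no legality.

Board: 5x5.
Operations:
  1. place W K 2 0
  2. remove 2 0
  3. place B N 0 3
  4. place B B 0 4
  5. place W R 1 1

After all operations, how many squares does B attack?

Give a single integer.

Answer: 6

Derivation:
Op 1: place WK@(2,0)
Op 2: remove (2,0)
Op 3: place BN@(0,3)
Op 4: place BB@(0,4)
Op 5: place WR@(1,1)
Per-piece attacks for B:
  BN@(0,3): attacks (2,4) (1,1) (2,2)
  BB@(0,4): attacks (1,3) (2,2) (3,1) (4,0)
Union (6 distinct): (1,1) (1,3) (2,2) (2,4) (3,1) (4,0)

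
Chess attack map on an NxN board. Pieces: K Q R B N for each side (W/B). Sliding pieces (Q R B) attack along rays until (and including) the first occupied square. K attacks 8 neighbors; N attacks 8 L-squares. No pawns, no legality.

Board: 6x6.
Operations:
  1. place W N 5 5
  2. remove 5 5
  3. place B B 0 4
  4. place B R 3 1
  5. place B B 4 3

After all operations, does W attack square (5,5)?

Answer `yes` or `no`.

Answer: no

Derivation:
Op 1: place WN@(5,5)
Op 2: remove (5,5)
Op 3: place BB@(0,4)
Op 4: place BR@(3,1)
Op 5: place BB@(4,3)
Per-piece attacks for W:
W attacks (5,5): no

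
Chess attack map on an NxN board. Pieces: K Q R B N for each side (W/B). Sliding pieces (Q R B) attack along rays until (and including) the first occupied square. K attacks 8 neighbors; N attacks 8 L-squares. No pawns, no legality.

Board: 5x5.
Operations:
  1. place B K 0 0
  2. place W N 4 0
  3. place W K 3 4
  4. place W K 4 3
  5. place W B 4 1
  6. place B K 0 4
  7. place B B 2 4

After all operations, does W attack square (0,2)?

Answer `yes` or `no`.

Op 1: place BK@(0,0)
Op 2: place WN@(4,0)
Op 3: place WK@(3,4)
Op 4: place WK@(4,3)
Op 5: place WB@(4,1)
Op 6: place BK@(0,4)
Op 7: place BB@(2,4)
Per-piece attacks for W:
  WK@(3,4): attacks (3,3) (4,4) (2,4) (4,3) (2,3)
  WN@(4,0): attacks (3,2) (2,1)
  WB@(4,1): attacks (3,2) (2,3) (1,4) (3,0)
  WK@(4,3): attacks (4,4) (4,2) (3,3) (3,4) (3,2)
W attacks (0,2): no

Answer: no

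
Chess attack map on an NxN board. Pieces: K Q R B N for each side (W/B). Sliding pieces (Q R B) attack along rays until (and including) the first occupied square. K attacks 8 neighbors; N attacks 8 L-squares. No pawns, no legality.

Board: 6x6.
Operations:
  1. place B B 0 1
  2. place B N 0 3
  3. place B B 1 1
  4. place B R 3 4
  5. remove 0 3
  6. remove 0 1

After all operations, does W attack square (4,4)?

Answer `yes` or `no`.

Answer: no

Derivation:
Op 1: place BB@(0,1)
Op 2: place BN@(0,3)
Op 3: place BB@(1,1)
Op 4: place BR@(3,4)
Op 5: remove (0,3)
Op 6: remove (0,1)
Per-piece attacks for W:
W attacks (4,4): no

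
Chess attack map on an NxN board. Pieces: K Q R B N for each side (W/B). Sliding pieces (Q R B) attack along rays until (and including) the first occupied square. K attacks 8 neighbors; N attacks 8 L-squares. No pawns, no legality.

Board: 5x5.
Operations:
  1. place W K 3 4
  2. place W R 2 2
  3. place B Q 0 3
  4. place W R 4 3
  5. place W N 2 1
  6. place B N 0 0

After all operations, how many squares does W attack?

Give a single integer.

Answer: 15

Derivation:
Op 1: place WK@(3,4)
Op 2: place WR@(2,2)
Op 3: place BQ@(0,3)
Op 4: place WR@(4,3)
Op 5: place WN@(2,1)
Op 6: place BN@(0,0)
Per-piece attacks for W:
  WN@(2,1): attacks (3,3) (4,2) (1,3) (0,2) (4,0) (0,0)
  WR@(2,2): attacks (2,3) (2,4) (2,1) (3,2) (4,2) (1,2) (0,2) [ray(0,-1) blocked at (2,1)]
  WK@(3,4): attacks (3,3) (4,4) (2,4) (4,3) (2,3)
  WR@(4,3): attacks (4,4) (4,2) (4,1) (4,0) (3,3) (2,3) (1,3) (0,3) [ray(-1,0) blocked at (0,3)]
Union (15 distinct): (0,0) (0,2) (0,3) (1,2) (1,3) (2,1) (2,3) (2,4) (3,2) (3,3) (4,0) (4,1) (4,2) (4,3) (4,4)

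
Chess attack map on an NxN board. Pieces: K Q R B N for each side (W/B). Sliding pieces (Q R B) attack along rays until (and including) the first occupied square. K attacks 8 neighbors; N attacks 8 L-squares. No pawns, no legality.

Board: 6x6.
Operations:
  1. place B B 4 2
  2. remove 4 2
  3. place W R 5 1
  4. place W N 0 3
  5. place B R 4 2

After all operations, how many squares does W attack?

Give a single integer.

Answer: 13

Derivation:
Op 1: place BB@(4,2)
Op 2: remove (4,2)
Op 3: place WR@(5,1)
Op 4: place WN@(0,3)
Op 5: place BR@(4,2)
Per-piece attacks for W:
  WN@(0,3): attacks (1,5) (2,4) (1,1) (2,2)
  WR@(5,1): attacks (5,2) (5,3) (5,4) (5,5) (5,0) (4,1) (3,1) (2,1) (1,1) (0,1)
Union (13 distinct): (0,1) (1,1) (1,5) (2,1) (2,2) (2,4) (3,1) (4,1) (5,0) (5,2) (5,3) (5,4) (5,5)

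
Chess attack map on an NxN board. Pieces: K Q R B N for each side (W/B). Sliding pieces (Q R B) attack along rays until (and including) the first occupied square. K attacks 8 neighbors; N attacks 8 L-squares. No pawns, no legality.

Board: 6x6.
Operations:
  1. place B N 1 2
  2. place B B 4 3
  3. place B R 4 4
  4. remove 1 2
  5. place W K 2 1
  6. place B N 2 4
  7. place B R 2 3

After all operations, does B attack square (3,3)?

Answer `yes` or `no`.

Op 1: place BN@(1,2)
Op 2: place BB@(4,3)
Op 3: place BR@(4,4)
Op 4: remove (1,2)
Op 5: place WK@(2,1)
Op 6: place BN@(2,4)
Op 7: place BR@(2,3)
Per-piece attacks for B:
  BR@(2,3): attacks (2,4) (2,2) (2,1) (3,3) (4,3) (1,3) (0,3) [ray(0,1) blocked at (2,4); ray(0,-1) blocked at (2,1); ray(1,0) blocked at (4,3)]
  BN@(2,4): attacks (4,5) (0,5) (3,2) (4,3) (1,2) (0,3)
  BB@(4,3): attacks (5,4) (5,2) (3,4) (2,5) (3,2) (2,1) [ray(-1,-1) blocked at (2,1)]
  BR@(4,4): attacks (4,5) (4,3) (5,4) (3,4) (2,4) [ray(0,-1) blocked at (4,3); ray(-1,0) blocked at (2,4)]
B attacks (3,3): yes

Answer: yes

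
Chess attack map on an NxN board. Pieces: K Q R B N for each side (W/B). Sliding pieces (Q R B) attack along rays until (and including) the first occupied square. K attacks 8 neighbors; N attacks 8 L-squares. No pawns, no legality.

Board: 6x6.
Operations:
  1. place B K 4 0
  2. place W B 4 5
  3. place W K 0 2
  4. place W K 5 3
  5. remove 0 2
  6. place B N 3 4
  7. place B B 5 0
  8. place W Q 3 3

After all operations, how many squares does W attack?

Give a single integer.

Answer: 20

Derivation:
Op 1: place BK@(4,0)
Op 2: place WB@(4,5)
Op 3: place WK@(0,2)
Op 4: place WK@(5,3)
Op 5: remove (0,2)
Op 6: place BN@(3,4)
Op 7: place BB@(5,0)
Op 8: place WQ@(3,3)
Per-piece attacks for W:
  WQ@(3,3): attacks (3,4) (3,2) (3,1) (3,0) (4,3) (5,3) (2,3) (1,3) (0,3) (4,4) (5,5) (4,2) (5,1) (2,4) (1,5) (2,2) (1,1) (0,0) [ray(0,1) blocked at (3,4); ray(1,0) blocked at (5,3)]
  WB@(4,5): attacks (5,4) (3,4) [ray(-1,-1) blocked at (3,4)]
  WK@(5,3): attacks (5,4) (5,2) (4,3) (4,4) (4,2)
Union (20 distinct): (0,0) (0,3) (1,1) (1,3) (1,5) (2,2) (2,3) (2,4) (3,0) (3,1) (3,2) (3,4) (4,2) (4,3) (4,4) (5,1) (5,2) (5,3) (5,4) (5,5)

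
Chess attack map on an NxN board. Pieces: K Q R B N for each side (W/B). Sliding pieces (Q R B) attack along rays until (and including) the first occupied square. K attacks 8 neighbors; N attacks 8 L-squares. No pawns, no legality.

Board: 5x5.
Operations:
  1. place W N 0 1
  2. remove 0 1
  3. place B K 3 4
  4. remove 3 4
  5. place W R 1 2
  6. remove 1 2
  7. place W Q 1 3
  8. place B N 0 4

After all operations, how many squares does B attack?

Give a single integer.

Answer: 2

Derivation:
Op 1: place WN@(0,1)
Op 2: remove (0,1)
Op 3: place BK@(3,4)
Op 4: remove (3,4)
Op 5: place WR@(1,2)
Op 6: remove (1,2)
Op 7: place WQ@(1,3)
Op 8: place BN@(0,4)
Per-piece attacks for B:
  BN@(0,4): attacks (1,2) (2,3)
Union (2 distinct): (1,2) (2,3)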